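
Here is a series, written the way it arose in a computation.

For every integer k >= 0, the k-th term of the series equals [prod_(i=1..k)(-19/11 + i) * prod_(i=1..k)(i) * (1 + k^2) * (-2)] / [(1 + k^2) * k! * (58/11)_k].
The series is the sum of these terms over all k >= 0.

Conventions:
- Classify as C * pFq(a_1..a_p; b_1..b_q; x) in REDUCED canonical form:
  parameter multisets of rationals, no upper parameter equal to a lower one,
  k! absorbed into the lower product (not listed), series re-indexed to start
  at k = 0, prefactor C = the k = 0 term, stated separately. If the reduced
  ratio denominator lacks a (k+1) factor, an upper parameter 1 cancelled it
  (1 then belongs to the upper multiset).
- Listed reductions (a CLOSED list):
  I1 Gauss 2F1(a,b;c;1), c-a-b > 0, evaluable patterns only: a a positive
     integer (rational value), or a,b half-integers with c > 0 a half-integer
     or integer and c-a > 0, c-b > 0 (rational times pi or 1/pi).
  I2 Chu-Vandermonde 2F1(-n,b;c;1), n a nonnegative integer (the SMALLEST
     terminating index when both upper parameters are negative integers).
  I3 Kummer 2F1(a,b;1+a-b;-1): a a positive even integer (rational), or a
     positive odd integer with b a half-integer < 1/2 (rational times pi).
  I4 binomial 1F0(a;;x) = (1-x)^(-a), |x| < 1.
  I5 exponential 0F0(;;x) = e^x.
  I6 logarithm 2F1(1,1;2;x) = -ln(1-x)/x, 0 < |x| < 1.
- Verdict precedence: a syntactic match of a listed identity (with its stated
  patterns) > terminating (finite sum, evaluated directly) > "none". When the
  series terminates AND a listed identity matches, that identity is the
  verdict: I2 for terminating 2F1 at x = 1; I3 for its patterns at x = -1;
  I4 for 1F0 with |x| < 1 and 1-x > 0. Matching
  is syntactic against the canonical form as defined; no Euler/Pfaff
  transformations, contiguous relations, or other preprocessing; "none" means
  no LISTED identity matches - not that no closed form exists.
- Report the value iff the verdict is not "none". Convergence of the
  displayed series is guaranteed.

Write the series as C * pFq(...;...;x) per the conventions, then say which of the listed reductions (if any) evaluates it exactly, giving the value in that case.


Classification (C = -2): 2F1 with upper {-8/11, 1}, lower {58/11}, argument x = 1. Verdict: this is Gauss (I1, integer-parameter pattern) (x = 1: the Gamma ratio telescopes since c-a-b = 5 > 0 and a = 1 in Z>0). Sum: -94/55.

Key step: from the first term -2: the running product (C = -2, x = 1) telescopes to a rising factorial.
Step ratio: r(k) = 1 * (k-8/11) (k+1) / [(k+58/11) (k+1)] - rational in k, leading ratio 1; with t_0 = -2, classification follows.


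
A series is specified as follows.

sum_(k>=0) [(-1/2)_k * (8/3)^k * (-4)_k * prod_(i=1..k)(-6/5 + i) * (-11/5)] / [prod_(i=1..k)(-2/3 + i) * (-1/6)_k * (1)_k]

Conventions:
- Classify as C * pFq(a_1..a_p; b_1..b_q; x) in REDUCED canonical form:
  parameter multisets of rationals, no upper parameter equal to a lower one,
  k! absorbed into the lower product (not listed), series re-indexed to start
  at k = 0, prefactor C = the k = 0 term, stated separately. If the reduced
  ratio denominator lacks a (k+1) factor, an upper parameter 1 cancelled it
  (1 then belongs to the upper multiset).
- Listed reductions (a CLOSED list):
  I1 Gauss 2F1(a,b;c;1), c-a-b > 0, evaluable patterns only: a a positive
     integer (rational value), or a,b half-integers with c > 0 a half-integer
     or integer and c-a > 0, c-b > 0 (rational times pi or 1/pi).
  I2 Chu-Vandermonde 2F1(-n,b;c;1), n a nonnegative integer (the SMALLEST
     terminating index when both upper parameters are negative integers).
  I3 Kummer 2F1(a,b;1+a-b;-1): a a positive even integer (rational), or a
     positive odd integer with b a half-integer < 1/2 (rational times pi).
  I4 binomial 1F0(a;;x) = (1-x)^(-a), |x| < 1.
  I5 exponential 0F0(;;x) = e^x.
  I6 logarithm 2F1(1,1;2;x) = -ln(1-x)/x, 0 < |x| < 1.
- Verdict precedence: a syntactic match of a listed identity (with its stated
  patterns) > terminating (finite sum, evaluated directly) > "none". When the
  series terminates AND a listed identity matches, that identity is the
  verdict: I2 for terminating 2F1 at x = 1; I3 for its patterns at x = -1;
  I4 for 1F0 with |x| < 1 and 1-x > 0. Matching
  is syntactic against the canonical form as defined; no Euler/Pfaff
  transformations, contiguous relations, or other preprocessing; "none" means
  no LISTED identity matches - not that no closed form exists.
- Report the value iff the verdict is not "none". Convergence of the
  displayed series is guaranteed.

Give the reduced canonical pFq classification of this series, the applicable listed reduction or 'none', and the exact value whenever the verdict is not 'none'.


Canonical form: C = -11/5 times 3F2 with upper {-4, -1/2, -1/5}, lower {-1/6, 1/3}, x = 8/3. Verdict: terminating - the sum ends at index 4 because -4 is a negative integer; exact evaluation follows. Hence: -33731681/1859375.

First insight: x = (8/3) and the running product (C = -11/5, x = 8/3) telescopes to a rising factorial.
Adjacent-term ratio: r(k) = (8/3) * (k-4) (k-1/2) (k-1/5) / [(k-1/6) (k+1/3) (k+1)] - rational in k. x = (8/3); t_0 = -11/5; negate the roots.


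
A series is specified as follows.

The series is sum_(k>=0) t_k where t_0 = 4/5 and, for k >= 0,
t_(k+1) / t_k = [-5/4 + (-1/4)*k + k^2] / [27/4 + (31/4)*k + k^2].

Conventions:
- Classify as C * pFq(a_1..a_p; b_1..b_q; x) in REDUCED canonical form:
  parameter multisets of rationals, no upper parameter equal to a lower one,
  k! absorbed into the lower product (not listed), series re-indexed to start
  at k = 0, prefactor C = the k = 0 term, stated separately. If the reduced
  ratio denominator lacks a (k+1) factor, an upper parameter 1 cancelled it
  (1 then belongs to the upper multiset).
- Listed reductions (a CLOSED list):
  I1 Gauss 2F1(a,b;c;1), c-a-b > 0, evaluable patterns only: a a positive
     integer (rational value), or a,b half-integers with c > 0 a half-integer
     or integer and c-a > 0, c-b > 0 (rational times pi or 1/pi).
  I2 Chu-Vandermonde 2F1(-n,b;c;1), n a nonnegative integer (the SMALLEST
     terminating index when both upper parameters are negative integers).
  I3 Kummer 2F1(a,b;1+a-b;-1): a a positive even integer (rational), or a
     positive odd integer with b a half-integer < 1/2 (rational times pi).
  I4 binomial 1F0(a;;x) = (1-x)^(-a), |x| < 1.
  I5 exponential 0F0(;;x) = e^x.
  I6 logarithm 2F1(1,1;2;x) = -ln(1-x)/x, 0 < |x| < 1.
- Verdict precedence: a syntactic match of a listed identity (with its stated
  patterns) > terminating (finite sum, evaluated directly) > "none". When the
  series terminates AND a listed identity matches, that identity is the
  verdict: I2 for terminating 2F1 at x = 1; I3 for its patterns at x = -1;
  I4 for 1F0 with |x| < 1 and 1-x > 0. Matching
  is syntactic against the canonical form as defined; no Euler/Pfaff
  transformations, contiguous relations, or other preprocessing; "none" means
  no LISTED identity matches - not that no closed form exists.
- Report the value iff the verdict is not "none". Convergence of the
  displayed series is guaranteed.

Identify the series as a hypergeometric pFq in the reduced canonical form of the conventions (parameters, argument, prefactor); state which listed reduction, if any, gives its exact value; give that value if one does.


The series (x = 1) is 2F1: upper {-5/4, 1}, lower {27/4}, prefactor 4/5. Verdict at x = 1: Gauss (I1, integer-parameter pattern) matches (x = 1: the Gamma ratio telescopes since c-a-b = 7 > 0 and a = 1 in Z>0). Value: 23/35.

Key observation: t_0 being 4/5, the expanded ratio factors over Q; C = 4/5, x = 1, roots give parameters.
Adjacent-term ratio: r(k) = 1 * (k-5/4) (k+1) / [(k+27/4) (k+1)] - rational in k. x = 1; t_0 = 4/5; negate the roots.


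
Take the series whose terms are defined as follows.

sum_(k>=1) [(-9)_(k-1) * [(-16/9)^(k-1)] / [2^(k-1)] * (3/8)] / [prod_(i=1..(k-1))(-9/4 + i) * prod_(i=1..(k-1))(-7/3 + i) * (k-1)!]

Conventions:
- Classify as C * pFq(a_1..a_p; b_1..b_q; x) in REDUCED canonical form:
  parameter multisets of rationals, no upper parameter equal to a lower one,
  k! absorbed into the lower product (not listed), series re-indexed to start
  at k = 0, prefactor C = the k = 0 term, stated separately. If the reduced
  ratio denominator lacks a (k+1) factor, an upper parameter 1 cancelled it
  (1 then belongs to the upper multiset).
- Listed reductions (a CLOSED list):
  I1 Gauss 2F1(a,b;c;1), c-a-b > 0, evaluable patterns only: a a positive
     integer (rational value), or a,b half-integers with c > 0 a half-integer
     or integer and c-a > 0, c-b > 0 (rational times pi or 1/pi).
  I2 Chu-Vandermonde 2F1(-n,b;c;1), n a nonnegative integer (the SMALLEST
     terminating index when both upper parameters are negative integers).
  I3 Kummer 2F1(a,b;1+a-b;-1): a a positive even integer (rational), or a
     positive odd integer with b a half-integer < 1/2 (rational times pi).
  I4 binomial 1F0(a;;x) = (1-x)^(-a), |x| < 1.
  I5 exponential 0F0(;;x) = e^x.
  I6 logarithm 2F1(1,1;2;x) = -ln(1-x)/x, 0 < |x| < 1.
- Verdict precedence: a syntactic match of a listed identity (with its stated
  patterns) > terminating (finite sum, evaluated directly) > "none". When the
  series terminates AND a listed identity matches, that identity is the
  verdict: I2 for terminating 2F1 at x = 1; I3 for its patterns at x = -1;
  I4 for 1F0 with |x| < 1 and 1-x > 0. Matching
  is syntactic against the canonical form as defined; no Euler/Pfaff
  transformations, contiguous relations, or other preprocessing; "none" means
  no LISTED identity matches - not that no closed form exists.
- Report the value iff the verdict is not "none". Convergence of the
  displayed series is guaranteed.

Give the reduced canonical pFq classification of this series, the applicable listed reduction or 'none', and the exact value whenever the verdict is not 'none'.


Reduced: x = -8/9, 1F2, upper = {-9}, lower = {-4/3, -5/4}, C = 3/8. Verdict: terminating - the sum ends at index 9 because -9 is a negative integer; exact evaluation follows. Value: 197195449825625931181/351122066933715000.

First insight: from the first term 3/8: the lower running product (C = 3/8) is a rising factorial.
Adjacent-term ratio: r(k) = (-8/9) * (k-9) / [(k-4/3) (k-5/4) (k+1)] - rational in k, leading ratio (-8/9); with t_0 = 3/8, classification follows.


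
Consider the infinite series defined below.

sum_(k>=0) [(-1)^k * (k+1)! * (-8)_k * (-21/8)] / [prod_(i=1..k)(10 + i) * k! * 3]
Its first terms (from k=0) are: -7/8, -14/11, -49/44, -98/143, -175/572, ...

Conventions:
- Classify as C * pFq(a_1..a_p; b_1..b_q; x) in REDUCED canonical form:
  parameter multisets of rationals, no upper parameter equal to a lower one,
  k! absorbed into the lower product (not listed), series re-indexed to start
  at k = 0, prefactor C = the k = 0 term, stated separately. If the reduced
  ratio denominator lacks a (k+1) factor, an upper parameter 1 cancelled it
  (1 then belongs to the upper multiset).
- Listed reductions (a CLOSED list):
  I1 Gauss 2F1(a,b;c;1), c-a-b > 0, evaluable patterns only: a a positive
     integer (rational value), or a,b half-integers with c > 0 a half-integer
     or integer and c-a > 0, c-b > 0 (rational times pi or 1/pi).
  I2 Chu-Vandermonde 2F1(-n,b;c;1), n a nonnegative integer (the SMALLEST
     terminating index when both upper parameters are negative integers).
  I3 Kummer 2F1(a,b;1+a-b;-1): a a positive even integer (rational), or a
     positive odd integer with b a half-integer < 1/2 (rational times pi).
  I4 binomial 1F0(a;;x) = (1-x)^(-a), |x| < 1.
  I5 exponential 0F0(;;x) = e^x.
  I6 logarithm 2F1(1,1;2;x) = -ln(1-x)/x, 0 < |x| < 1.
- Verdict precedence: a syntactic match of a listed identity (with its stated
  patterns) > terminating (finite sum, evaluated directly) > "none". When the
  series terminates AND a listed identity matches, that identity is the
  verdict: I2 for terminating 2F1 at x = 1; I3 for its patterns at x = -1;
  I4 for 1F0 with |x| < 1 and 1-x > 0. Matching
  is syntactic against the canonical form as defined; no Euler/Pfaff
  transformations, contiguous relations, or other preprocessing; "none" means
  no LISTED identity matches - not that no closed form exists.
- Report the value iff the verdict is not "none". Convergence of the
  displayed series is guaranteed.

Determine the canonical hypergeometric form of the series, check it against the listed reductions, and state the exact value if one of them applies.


x = -1 here; the reduced form reads 2F1, upper {-8, 2}, lower {11}, C = -7/8. Verdict (x = -1): the Kummer evaluation I3 applies (x = -1; c = 11 equals 1+a-b for upper {-8, 2}: listed pattern). Sum: -35/8.

Key step: x = (-1) and the lower running product (C = -7/8) is a rising factorial.
Step ratio: r(k) = (-1) * (k-8) (k+2) / [(k+11) (k+1)] - rational; roots negated = parameters, x = (-1), C = -7/8.


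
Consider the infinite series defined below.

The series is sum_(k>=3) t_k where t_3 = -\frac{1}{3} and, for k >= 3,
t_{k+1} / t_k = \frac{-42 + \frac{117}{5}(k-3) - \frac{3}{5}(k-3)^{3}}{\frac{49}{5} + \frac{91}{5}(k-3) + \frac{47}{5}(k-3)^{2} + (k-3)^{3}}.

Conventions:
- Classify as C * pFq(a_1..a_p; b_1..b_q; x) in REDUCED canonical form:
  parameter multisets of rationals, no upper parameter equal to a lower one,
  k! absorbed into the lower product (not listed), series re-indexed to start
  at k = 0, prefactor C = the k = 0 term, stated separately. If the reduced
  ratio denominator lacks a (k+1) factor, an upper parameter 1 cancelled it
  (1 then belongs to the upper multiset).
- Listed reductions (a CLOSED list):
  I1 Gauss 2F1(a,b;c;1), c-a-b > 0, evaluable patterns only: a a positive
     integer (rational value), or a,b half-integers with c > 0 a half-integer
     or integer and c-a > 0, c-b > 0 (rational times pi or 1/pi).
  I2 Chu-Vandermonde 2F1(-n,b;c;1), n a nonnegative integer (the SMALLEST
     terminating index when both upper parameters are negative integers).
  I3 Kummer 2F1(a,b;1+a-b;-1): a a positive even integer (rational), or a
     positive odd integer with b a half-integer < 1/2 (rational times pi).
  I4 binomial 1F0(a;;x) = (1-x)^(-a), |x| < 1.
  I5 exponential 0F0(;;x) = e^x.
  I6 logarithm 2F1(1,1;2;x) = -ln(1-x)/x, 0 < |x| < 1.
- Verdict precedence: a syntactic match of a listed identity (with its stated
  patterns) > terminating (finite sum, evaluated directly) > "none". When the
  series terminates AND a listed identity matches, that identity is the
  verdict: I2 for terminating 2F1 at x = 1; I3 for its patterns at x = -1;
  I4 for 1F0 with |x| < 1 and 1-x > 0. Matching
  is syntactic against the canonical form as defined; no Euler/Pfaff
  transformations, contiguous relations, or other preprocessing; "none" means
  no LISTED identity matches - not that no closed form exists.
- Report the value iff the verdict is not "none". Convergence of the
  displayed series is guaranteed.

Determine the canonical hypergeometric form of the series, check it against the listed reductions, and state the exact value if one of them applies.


Classification (C = -\frac{1}{3}): 2F1 with upper {-5, -2}, lower {\frac{7}{5}}, argument x = -\frac{3}{5}. Verdict: terminating - the sum ends at index 2 because -2 is a negative integer; exact evaluation follows. Value: \frac{8}{21}.

Structural cue: from the first term -\frac{1}{3}: factor the ratio over Q (C = -1/3): negated roots = parameters.
Term ratio: r(k) = -\frac{3}{5} * (k-5) (k-2) / [(k+\frac{7}{5}) (k+1)] - rational in k. x = -\frac{3}{5}; t_0 = -\frac{1}{3}; negate the roots.


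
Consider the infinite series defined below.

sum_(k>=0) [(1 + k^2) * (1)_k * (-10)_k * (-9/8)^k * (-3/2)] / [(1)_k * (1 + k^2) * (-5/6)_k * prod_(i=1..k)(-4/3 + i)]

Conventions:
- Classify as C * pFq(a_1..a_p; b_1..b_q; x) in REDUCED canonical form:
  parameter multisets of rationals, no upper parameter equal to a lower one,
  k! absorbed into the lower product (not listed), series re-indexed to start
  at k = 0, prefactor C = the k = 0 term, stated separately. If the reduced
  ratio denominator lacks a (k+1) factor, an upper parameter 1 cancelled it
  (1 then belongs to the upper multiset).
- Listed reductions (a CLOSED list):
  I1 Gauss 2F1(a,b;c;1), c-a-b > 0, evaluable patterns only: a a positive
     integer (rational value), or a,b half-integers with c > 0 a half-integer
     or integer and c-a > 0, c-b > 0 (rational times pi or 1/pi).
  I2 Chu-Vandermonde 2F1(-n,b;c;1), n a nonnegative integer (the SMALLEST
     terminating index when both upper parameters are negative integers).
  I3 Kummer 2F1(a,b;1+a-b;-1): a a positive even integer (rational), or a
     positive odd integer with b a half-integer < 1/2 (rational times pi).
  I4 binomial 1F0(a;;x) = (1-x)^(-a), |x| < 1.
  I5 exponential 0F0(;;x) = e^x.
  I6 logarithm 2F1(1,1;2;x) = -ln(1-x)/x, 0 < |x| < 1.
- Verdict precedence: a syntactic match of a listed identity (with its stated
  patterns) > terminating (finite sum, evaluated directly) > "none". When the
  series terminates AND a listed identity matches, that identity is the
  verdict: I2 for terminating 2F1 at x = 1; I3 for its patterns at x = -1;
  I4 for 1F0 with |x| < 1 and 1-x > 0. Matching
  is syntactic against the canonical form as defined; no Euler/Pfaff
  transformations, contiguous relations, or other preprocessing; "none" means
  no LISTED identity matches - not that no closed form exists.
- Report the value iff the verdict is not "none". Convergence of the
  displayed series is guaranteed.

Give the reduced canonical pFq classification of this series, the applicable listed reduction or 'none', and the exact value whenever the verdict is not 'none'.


Canonical form: C = -3/2 times 2F2 with upper {-10, 1}, lower {-5/6, -1/3}, x = -9/8. Verdict: terminating. (-10)_k vanishes past k = 10, leaving a 11-term sum, computed directly. Value: -1142851731793801219528897983/12249141716956374630400.

First insight: with t_0 = -3/2, k^2 + 1 divides numerator and denominator alike; prefactor -3/2 after cancelling.
Adjacent-term ratio: r(k) = (-9/8) * (k-10) (k+1) / [(k-5/6) (k-1/3) (k+1)] - rational in k, leading ratio (-9/8); with t_0 = -3/2, classification follows.


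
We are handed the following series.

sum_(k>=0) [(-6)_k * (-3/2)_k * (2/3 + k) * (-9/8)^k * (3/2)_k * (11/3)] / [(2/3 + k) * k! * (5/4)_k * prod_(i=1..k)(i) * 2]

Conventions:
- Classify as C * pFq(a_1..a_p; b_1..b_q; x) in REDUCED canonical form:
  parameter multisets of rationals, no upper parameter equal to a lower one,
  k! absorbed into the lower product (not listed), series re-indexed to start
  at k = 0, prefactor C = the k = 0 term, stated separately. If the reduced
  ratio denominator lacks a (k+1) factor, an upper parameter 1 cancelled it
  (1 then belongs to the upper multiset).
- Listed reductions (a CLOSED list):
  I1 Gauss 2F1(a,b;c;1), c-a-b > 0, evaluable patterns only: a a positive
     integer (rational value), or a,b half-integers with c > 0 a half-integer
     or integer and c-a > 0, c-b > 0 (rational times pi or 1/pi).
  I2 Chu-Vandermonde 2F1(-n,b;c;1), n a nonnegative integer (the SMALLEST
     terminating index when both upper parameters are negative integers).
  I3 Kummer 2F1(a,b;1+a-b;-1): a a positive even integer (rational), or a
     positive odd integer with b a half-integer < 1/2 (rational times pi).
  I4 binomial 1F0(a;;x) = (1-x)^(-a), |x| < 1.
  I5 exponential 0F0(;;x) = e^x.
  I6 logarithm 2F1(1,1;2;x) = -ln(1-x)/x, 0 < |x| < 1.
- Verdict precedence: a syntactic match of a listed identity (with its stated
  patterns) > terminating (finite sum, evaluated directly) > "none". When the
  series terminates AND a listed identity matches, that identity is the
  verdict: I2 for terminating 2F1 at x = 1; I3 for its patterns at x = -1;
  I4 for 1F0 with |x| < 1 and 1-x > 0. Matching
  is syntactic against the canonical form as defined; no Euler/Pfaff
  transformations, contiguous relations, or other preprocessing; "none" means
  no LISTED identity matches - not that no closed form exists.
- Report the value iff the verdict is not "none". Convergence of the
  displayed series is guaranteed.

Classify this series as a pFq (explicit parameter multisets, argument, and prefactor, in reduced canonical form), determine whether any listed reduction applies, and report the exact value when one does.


Classification (C = 11/6): 3F2 with upper {-6, -3/2, 3/2}, lower {1, 5/4}, argument x = -9/8. Verdict: terminating. With -6 upstairs the series is a 7-term polynomial sum; evaluated term by term. Its exact value is 504391428211/139041177600.

First insight: t_0 being 11/6, the factor k + 2/3 cancels (top and bottom), leaving C = 11/6.
Term ratio: r(k) = (-9/8) * (k-6) (k-3/2) (k+3/2) / [(k+1) (k+5/4) (k+1)] - rational; roots negated = parameters, x = (-9/8), C = 11/6.


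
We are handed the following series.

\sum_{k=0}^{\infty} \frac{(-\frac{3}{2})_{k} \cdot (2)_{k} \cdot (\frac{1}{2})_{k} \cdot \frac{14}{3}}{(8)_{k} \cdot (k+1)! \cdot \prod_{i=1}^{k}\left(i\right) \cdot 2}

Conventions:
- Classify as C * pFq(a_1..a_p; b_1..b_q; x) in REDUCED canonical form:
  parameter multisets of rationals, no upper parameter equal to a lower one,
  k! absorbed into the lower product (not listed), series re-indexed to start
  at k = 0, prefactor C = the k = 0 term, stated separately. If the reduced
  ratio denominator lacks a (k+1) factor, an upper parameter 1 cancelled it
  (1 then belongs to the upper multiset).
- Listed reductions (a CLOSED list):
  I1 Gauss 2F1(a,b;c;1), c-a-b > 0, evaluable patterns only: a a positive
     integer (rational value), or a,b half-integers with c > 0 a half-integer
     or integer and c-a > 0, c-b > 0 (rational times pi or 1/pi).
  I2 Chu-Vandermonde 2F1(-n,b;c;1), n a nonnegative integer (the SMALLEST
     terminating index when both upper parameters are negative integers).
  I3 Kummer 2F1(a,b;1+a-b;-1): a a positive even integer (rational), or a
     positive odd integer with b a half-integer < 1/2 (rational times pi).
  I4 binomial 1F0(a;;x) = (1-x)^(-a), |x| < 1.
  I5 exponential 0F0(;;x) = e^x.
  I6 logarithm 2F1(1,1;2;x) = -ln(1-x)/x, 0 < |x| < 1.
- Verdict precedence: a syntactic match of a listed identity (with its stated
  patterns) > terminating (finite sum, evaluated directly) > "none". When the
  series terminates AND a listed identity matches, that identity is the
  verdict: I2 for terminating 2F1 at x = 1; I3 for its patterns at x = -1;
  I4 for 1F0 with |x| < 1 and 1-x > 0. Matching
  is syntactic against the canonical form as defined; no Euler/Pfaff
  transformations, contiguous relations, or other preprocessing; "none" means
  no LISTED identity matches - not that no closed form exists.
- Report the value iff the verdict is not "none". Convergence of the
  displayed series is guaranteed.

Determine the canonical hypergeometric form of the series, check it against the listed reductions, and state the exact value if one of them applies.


x = 1 here; the reduced form reads 2F1, upper {-\frac{3}{2}, \frac{1}{2}}, lower {8}, C = \frac{7}{3}. Verdict: Gauss (I1, half-integer pattern) fires (x = 1; upper {-\frac{3}{2}, \frac{1}{2}} half-integers, c = 8 in the evaluable pattern). Exact value: \frac{939524096}{140791365} / \pi.

The tell: t_0 = \frac{7}{3} here, and the constant factors (prefactor 7/3) combine into one prefactor.
Ratio: r(k) = 1 * (k-\frac{3}{2}) (k+\frac{1}{2}) / [(k+8) (k+1)] - rational in k, leading ratio 1; with t_0 = \frac{7}{3}, classification follows.


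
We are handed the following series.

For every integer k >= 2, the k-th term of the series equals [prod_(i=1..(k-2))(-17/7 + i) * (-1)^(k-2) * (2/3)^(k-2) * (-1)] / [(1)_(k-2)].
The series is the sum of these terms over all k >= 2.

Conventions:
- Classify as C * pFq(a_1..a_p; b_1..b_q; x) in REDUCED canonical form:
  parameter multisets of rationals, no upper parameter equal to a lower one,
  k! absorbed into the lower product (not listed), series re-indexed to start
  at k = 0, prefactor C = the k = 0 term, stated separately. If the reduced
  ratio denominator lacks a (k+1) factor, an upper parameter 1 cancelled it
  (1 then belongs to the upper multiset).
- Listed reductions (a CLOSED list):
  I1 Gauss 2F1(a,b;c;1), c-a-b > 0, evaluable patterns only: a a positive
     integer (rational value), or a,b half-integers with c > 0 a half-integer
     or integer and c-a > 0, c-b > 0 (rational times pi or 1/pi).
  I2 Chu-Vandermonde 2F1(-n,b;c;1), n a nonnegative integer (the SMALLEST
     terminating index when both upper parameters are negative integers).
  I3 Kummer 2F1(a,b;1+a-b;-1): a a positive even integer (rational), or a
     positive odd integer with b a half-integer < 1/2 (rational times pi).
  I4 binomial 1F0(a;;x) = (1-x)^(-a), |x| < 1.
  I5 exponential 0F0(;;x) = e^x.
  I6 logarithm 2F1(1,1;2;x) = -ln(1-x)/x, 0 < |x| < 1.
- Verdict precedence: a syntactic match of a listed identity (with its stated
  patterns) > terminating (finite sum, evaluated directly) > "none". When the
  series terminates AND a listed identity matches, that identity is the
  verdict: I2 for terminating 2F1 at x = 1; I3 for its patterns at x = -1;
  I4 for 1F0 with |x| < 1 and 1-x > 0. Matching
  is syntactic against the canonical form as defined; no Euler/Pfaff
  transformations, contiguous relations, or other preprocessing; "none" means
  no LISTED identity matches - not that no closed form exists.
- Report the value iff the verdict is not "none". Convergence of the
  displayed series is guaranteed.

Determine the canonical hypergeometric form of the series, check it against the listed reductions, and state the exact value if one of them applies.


Classification (C = -1): 1F0 with upper {-10/7}, lower {-}, argument x = -2/3. Verdict (x = -2/3): the I4 binomial reduction applies (the 1F0 binomial series: exponent 10/7, x = -2/3). Sum: (-1) * (5/3)^(10/7).

Structural cue: x = (-2/3) and (1)_k (C = -1) is k! itself.
Term ratio: r(k) = (-2/3) * (k-10/7) / [(k+1)] ; factor over Q: parameters, x = (-2/3), and C = -1.


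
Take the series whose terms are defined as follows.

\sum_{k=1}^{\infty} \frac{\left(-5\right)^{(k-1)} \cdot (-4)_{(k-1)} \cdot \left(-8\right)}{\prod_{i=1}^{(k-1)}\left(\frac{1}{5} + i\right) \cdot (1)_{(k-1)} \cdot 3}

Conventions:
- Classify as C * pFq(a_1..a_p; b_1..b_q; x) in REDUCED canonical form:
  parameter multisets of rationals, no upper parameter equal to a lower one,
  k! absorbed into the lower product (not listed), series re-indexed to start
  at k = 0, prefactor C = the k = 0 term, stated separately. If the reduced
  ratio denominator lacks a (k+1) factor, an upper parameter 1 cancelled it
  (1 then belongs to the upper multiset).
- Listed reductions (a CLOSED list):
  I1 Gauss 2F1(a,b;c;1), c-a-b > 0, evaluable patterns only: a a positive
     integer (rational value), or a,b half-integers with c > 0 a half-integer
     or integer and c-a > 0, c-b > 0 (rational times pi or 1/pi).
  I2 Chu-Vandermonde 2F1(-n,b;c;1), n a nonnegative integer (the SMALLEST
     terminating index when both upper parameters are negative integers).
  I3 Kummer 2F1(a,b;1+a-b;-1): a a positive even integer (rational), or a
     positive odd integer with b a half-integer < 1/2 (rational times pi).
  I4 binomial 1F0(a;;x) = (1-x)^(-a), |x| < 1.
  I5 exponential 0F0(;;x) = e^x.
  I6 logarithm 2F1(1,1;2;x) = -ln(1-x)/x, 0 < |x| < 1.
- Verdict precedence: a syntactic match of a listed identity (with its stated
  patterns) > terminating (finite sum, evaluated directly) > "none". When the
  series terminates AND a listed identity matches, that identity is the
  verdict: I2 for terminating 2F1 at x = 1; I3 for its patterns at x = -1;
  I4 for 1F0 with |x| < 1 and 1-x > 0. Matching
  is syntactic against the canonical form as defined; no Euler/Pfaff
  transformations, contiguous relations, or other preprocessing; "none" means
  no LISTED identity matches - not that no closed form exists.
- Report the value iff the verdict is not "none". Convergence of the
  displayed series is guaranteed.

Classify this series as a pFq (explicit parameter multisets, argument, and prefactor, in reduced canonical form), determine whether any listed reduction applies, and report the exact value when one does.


First insight: t_0 being -\frac{8}{3}, the lower running product (C = -8/3, x = -5) is a rising factorial.
Step ratio: r(k) = -5 * (k-4) / [(k+\frac{6}{5}) (k+1)] - rational; roots negated = parameters, x = -5, C = -\frac{8}{3}.

Classification (C = -\frac{8}{3}): 1F1 with upper {-4}, lower {\frac{6}{5}}, argument x = -5. Verdict: terminating. (-4)_k vanishes past k = 4, leaving a 5-term sum, computed directly. Its exact value is -\frac{304991}{756}.


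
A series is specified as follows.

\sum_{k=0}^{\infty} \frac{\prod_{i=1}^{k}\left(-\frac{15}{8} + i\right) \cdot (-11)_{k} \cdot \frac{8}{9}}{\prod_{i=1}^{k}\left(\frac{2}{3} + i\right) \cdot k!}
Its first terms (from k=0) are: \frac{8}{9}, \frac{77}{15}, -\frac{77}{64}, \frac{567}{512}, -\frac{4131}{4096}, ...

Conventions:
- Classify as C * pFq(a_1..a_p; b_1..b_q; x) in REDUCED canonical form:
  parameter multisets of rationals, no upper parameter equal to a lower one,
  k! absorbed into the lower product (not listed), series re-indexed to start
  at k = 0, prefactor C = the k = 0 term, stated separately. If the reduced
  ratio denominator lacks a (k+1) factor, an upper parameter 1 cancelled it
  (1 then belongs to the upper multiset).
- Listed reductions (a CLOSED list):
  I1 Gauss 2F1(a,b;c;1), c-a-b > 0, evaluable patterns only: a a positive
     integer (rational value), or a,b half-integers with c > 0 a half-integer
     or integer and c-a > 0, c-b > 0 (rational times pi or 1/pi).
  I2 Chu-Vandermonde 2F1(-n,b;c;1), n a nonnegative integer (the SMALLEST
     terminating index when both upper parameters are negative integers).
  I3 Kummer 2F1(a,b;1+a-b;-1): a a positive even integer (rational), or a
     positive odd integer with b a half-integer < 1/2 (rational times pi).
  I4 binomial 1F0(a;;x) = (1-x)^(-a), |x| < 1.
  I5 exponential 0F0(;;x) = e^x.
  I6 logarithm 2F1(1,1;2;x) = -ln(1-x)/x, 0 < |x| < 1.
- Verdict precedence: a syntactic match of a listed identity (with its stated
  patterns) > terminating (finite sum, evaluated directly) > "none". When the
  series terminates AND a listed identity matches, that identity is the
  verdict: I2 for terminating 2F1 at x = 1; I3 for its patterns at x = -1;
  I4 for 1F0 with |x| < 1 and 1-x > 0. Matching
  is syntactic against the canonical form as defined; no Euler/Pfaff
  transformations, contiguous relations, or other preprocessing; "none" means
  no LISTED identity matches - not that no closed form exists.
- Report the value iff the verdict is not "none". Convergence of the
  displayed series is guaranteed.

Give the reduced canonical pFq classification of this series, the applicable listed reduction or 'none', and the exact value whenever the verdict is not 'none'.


With C = \frac{8}{9}: the canonical form is 2F1(-11, -\frac{7}{8}; \frac{5}{3}; 1). Verdict (x = 1): Vandermonde's identity (I2) applies (terminating 2F1 at x = 1 with n = 11, b = -7/8, c = \frac{5}{3}). Exact value: \frac{401472428345766233}{74612859060879360}.

First insight: from the first term \frac{8}{9}: the running product (C = 8/9, x = 1) telescopes to a rising factorial.
Consecutive-term ratio: r(k) = 1 * (k-11) (k-\frac{7}{8}) / [(k+\frac{5}{3}) (k+1)] ; factor over Q: parameters, x = 1, and C = \frac{8}{9}.


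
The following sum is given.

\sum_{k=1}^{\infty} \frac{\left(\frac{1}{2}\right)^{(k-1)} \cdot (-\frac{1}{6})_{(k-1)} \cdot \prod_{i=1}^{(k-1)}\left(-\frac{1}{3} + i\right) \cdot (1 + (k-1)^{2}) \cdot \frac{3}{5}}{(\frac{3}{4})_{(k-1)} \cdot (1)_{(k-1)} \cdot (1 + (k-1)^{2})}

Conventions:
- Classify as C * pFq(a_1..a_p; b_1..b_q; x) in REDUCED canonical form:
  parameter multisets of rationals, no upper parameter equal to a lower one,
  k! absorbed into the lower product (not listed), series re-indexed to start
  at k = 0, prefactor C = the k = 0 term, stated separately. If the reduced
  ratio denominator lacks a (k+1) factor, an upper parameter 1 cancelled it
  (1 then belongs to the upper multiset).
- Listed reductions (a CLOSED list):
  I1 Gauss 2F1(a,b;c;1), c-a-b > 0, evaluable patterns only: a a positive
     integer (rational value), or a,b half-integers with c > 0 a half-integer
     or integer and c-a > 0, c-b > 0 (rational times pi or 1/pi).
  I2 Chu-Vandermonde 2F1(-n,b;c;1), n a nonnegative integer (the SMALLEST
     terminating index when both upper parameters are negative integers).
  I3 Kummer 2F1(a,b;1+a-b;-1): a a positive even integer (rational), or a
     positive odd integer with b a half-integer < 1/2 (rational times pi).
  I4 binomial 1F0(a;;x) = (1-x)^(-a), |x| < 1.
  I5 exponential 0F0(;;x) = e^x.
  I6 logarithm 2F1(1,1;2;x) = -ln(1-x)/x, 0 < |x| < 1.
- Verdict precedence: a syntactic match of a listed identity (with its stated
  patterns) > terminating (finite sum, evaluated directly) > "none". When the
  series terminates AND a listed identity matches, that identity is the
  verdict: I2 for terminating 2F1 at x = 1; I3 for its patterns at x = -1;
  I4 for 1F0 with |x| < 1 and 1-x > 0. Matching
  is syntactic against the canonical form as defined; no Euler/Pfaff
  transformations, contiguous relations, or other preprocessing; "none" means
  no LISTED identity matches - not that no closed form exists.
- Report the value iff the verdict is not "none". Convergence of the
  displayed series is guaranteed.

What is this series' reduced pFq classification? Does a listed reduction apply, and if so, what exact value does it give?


x = \frac{1}{2} here; the reduced form reads 2F1, upper {-\frac{1}{6}, \frac{2}{3}}, lower {\frac{3}{4}}, C = \frac{3}{5}. Verdict: none. No listed pattern accepts 2F1(-\frac{1}{6}, \frac{2}{3}; \frac{3}{4}; \frac{1}{2}).

First insight: x = \frac{1}{2} and (1)_k (C = 3/5, x = 1/2) is k! itself.
Adjacent-term ratio: r(k) = \frac{1}{2} * (k-\frac{1}{6}) (k+\frac{2}{3}) / [(k+\frac{3}{4}) (k+1)] - rational in k. x = \frac{1}{2}; t_0 = \frac{3}{5}; negate the roots.


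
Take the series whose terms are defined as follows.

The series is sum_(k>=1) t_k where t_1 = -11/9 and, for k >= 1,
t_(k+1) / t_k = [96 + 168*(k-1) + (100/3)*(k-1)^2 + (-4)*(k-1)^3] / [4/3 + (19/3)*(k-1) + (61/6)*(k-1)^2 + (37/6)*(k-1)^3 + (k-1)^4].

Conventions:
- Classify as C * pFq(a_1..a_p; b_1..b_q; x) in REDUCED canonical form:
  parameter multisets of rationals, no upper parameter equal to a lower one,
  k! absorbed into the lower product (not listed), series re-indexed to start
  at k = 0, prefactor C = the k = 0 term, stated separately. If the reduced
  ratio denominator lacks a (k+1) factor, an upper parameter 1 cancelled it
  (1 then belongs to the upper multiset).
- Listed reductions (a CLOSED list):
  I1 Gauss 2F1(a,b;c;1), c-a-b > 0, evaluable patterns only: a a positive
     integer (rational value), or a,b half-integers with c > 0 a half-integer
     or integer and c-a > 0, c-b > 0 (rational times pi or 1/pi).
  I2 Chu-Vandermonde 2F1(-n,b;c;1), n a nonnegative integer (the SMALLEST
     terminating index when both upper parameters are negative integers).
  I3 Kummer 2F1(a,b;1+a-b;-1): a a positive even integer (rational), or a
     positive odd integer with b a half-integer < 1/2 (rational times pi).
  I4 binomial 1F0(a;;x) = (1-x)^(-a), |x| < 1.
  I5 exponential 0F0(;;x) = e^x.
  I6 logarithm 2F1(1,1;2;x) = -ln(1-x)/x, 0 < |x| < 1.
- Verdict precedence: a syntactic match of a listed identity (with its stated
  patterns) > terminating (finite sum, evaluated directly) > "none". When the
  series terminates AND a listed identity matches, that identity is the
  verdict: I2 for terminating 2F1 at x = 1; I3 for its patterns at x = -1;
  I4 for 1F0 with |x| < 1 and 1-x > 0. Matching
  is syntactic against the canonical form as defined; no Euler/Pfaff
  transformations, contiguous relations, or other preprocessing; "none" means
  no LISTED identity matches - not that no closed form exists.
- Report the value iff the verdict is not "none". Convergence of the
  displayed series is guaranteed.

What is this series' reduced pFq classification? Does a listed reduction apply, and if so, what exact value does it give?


Canonical form: C = -11/9 times 2F2 with upper {-12, 3}, lower {1/2, 4}, x = -4. Verdict: terminating - upper parameter -12 makes this a finite sum (last index 12), evaluated exactly. Value: -305202949326052823/6925020409125.

The tell: t_0 = -11/9 here, and the expanded ratio factors over Q; C = -11/9, x = -4, roots give parameters.
Ratio: r(k) = (-4) * (k-12) (k+3) / [(k+1/2) (k+4) (k+1)] - poly over poly, x = (-4) from leading terms; C = -11/9 at k = 0.


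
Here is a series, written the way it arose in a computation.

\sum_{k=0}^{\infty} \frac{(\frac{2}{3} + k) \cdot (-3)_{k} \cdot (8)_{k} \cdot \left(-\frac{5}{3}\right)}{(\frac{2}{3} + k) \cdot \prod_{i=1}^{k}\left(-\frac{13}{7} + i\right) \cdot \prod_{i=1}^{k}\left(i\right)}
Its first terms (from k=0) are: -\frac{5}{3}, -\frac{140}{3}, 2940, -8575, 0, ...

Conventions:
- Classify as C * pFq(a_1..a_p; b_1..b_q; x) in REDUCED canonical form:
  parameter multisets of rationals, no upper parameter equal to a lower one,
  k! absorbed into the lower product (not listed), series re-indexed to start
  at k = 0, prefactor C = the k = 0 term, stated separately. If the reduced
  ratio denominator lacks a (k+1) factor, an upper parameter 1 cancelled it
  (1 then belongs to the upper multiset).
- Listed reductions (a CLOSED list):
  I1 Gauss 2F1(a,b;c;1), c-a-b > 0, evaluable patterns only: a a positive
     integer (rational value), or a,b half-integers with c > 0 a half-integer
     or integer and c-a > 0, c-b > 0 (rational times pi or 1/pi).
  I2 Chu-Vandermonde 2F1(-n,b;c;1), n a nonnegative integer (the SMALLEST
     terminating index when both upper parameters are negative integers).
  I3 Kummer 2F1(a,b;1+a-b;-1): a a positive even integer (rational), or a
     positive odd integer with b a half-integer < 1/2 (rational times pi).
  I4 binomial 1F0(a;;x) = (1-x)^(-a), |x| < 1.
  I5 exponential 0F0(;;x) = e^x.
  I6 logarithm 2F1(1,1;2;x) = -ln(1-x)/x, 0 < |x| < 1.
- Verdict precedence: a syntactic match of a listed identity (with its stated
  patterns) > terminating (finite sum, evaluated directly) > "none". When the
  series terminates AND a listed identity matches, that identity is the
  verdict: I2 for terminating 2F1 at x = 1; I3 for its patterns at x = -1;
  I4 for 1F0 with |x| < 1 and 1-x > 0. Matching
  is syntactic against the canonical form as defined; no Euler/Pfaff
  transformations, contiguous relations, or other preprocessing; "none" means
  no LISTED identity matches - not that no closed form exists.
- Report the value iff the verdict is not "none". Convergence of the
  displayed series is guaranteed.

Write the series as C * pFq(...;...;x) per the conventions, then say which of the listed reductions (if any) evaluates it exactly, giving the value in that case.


The series (x = 1) is 2F1: upper {-3, 8}, lower {-\frac{6}{7}}, prefactor -\frac{5}{3}. Verdict: the Chu-Vandermonde identity I2 matches (terminating 2F1 at x = 1 with n = 3, b = 8, c = -\frac{6}{7}). Hence: -\frac{17050}{3}.

Key step: from the first term -\frac{5}{3}: the product of the first k integers (C = -5/3) is k!.
Consecutive-term ratio: r(k) = 1 * (k-3) (k+8) / [(k-\frac{6}{7}) (k+1)] - rational in k, leading ratio 1; with t_0 = -\frac{5}{3}, classification follows.


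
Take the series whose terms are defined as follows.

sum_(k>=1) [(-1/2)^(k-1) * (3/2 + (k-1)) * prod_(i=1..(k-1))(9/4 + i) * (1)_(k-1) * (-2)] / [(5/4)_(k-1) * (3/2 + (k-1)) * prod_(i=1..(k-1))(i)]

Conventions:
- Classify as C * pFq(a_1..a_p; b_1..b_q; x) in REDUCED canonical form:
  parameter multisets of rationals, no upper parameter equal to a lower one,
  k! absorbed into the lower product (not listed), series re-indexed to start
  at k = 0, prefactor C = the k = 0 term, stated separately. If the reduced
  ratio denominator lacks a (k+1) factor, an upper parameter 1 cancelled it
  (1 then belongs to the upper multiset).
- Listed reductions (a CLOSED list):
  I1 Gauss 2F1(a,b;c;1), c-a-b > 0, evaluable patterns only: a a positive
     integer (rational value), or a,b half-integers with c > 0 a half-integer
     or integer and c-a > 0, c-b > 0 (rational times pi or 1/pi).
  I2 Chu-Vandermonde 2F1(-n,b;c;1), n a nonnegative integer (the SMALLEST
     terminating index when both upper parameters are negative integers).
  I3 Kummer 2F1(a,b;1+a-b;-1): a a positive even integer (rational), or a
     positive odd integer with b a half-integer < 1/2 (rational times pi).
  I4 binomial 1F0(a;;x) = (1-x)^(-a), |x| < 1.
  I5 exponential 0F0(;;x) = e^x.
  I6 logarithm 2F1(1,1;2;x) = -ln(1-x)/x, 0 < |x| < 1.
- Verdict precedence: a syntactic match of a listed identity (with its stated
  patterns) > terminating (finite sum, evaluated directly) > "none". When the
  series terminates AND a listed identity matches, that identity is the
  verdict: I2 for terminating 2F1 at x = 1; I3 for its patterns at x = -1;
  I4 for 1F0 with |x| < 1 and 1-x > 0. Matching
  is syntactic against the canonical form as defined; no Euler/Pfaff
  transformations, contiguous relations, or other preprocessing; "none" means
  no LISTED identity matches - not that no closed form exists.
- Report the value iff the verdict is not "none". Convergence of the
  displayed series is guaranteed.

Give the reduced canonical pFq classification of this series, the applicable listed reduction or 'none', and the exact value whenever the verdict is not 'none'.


Canonical form: C = -2 times 2F1 with upper {1, 13/4}, lower {5/4}, x = -1/2. Verdict: none. A 2F1 with upper {1, 13/4} fits none of I1-I6 at x = -1/2; the sum runs forever.

Key observation: with t_0 = -2, k + 3/2 divides numerator and denominator alike; C = -2 after cancelling.
Ratio: r(k) = (-1/2) * (k+1) (k+13/4) / [(k+5/4) (k+1)] ; factor over Q: parameters, x = (-1/2), and C = -2.
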